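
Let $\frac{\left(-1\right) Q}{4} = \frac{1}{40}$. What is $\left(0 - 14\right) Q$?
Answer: $\frac{7}{5} \approx 1.4$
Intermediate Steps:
$Q = - \frac{1}{10}$ ($Q = - \frac{4}{40} = \left(-4\right) \frac{1}{40} = - \frac{1}{10} \approx -0.1$)
$\left(0 - 14\right) Q = \left(0 - 14\right) \left(- \frac{1}{10}\right) = \left(-14\right) \left(- \frac{1}{10}\right) = \frac{7}{5}$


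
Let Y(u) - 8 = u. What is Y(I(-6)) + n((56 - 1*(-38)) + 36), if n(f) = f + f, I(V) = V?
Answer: 262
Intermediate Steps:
Y(u) = 8 + u
n(f) = 2*f
Y(I(-6)) + n((56 - 1*(-38)) + 36) = (8 - 6) + 2*((56 - 1*(-38)) + 36) = 2 + 2*((56 + 38) + 36) = 2 + 2*(94 + 36) = 2 + 2*130 = 2 + 260 = 262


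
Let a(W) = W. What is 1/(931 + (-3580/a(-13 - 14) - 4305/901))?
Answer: 24327/25757782 ≈ 0.00094445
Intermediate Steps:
1/(931 + (-3580/a(-13 - 14) - 4305/901)) = 1/(931 + (-3580/(-13 - 14) - 4305/901)) = 1/(931 + (-3580/(-27) - 4305*1/901)) = 1/(931 + (-3580*(-1/27) - 4305/901)) = 1/(931 + (3580/27 - 4305/901)) = 1/(931 + 3109345/24327) = 1/(25757782/24327) = 24327/25757782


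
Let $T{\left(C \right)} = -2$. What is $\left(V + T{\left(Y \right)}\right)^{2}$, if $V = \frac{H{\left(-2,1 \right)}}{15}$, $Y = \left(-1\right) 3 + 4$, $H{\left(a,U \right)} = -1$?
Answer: $\frac{961}{225} \approx 4.2711$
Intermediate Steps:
$Y = 1$ ($Y = -3 + 4 = 1$)
$V = - \frac{1}{15} \approx -0.066667$
$\left(V + T{\left(Y \right)}\right)^{2} = \left(- \frac{1}{15} - 2\right)^{2} = \left(- \frac{31}{15}\right)^{2} = \frac{961}{225}$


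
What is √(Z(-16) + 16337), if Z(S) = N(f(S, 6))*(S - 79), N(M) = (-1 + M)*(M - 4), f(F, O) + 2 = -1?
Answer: √13677 ≈ 116.95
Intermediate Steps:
f(F, O) = -3 (f(F, O) = -2 - 1 = -3)
N(M) = (-1 + M)*(-4 + M)
Z(S) = -2212 + 28*S (Z(S) = (4 + (-3)² - 5*(-3))*(S - 79) = (4 + 9 + 15)*(-79 + S) = 28*(-79 + S) = -2212 + 28*S)
√(Z(-16) + 16337) = √((-2212 + 28*(-16)) + 16337) = √((-2212 - 448) + 16337) = √(-2660 + 16337) = √13677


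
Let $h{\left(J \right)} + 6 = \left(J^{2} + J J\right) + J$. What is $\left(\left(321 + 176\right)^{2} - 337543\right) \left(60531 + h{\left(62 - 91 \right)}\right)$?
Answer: $-5629223052$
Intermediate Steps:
$h{\left(J \right)} = -6 + J + 2 J^{2}$ ($h{\left(J \right)} = -6 + \left(\left(J^{2} + J J\right) + J\right) = -6 + \left(\left(J^{2} + J^{2}\right) + J\right) = -6 + \left(2 J^{2} + J\right) = -6 + \left(J + 2 J^{2}\right) = -6 + J + 2 J^{2}$)
$\left(\left(321 + 176\right)^{2} - 337543\right) \left(60531 + h{\left(62 - 91 \right)}\right) = \left(\left(321 + 176\right)^{2} - 337543\right) \left(60531 + \left(-6 + \left(62 - 91\right) + 2 \left(62 - 91\right)^{2}\right)\right) = \left(497^{2} - 337543\right) \left(60531 - \left(35 - 1682\right)\right) = \left(247009 - 337543\right) \left(60531 - -1647\right) = - 90534 \left(60531 - -1647\right) = - 90534 \left(60531 + 1647\right) = \left(-90534\right) 62178 = -5629223052$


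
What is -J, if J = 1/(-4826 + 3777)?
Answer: 1/1049 ≈ 0.00095329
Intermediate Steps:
J = -1/1049 (J = 1/(-1049) = -1/1049 ≈ -0.00095329)
-J = -1*(-1/1049) = 1/1049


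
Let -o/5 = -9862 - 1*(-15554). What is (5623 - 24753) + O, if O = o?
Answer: -47590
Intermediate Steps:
o = -28460 (o = -5*(-9862 - 1*(-15554)) = -5*(-9862 + 15554) = -5*5692 = -28460)
O = -28460
(5623 - 24753) + O = (5623 - 24753) - 28460 = -19130 - 28460 = -47590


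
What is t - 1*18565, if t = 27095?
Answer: 8530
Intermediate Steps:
t - 1*18565 = 27095 - 1*18565 = 27095 - 18565 = 8530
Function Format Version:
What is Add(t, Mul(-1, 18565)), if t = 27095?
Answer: 8530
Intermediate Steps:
Add(t, Mul(-1, 18565)) = Add(27095, Mul(-1, 18565)) = Add(27095, -18565) = 8530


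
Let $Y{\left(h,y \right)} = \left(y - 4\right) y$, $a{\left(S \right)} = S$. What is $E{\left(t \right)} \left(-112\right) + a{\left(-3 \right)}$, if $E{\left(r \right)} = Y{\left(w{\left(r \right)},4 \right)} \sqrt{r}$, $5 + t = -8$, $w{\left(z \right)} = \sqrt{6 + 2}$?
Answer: $-3$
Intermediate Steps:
$w{\left(z \right)} = 2 \sqrt{2}$ ($w{\left(z \right)} = \sqrt{8} = 2 \sqrt{2}$)
$Y{\left(h,y \right)} = y \left(-4 + y\right)$ ($Y{\left(h,y \right)} = \left(-4 + y\right) y = y \left(-4 + y\right)$)
$t = -13$ ($t = -5 - 8 = -13$)
$E{\left(r \right)} = 0$ ($E{\left(r \right)} = 4 \left(-4 + 4\right) \sqrt{r} = 4 \cdot 0 \sqrt{r} = 0 \sqrt{r} = 0$)
$E{\left(t \right)} \left(-112\right) + a{\left(-3 \right)} = 0 \left(-112\right) - 3 = 0 - 3 = -3$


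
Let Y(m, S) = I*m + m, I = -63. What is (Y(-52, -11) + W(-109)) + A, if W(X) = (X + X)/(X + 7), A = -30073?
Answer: -1369190/51 ≈ -26847.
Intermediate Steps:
Y(m, S) = -62*m (Y(m, S) = -63*m + m = -62*m)
W(X) = 2*X/(7 + X) (W(X) = (2*X)/(7 + X) = 2*X/(7 + X))
(Y(-52, -11) + W(-109)) + A = (-62*(-52) + 2*(-109)/(7 - 109)) - 30073 = (3224 + 2*(-109)/(-102)) - 30073 = (3224 + 2*(-109)*(-1/102)) - 30073 = (3224 + 109/51) - 30073 = 164533/51 - 30073 = -1369190/51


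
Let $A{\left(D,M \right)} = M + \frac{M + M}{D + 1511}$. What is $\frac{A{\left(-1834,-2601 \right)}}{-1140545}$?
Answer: $\frac{49113}{21670355} \approx 0.0022664$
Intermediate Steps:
$A{\left(D,M \right)} = M + \frac{2 M}{1511 + D}$
$\frac{A{\left(-1834,-2601 \right)}}{-1140545} = \frac{\left(-2601\right) \frac{1}{1511 - 1834} \left(1513 - 1834\right)}{-1140545} = \left(-2601\right) \frac{1}{-323} \left(-321\right) \left(- \frac{1}{1140545}\right) = \left(-2601\right) \left(- \frac{1}{323}\right) \left(-321\right) \left(- \frac{1}{1140545}\right) = \left(- \frac{49113}{19}\right) \left(- \frac{1}{1140545}\right) = \frac{49113}{21670355}$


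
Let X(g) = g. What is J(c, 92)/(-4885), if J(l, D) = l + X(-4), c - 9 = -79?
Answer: 74/4885 ≈ 0.015148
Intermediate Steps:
c = -70 (c = 9 - 79 = -70)
J(l, D) = -4 + l (J(l, D) = l - 4 = -4 + l)
J(c, 92)/(-4885) = (-4 - 70)/(-4885) = -74*(-1/4885) = 74/4885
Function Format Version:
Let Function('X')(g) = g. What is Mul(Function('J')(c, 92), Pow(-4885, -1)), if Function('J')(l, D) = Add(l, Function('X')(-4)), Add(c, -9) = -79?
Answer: Rational(74, 4885) ≈ 0.015148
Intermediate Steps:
c = -70 (c = Add(9, -79) = -70)
Function('J')(l, D) = Add(-4, l) (Function('J')(l, D) = Add(l, -4) = Add(-4, l))
Mul(Function('J')(c, 92), Pow(-4885, -1)) = Mul(Add(-4, -70), Pow(-4885, -1)) = Mul(-74, Rational(-1, 4885)) = Rational(74, 4885)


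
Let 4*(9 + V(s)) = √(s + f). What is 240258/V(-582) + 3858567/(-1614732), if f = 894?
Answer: -775957295461/22068004 - 80086*√78/41 ≈ -52413.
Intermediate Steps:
V(s) = -9 + √(894 + s)/4 (V(s) = -9 + √(s + 894)/4 = -9 + √(894 + s)/4)
240258/V(-582) + 3858567/(-1614732) = 240258/(-9 + √(894 - 582)/4) + 3858567/(-1614732) = 240258/(-9 + √312/4) + 3858567*(-1/1614732) = 240258/(-9 + (2*√78)/4) - 1286189/538244 = 240258/(-9 + √78/2) - 1286189/538244 = -1286189/538244 + 240258/(-9 + √78/2)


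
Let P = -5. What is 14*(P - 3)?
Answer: -112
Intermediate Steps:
14*(P - 3) = 14*(-5 - 3) = 14*(-8) = -112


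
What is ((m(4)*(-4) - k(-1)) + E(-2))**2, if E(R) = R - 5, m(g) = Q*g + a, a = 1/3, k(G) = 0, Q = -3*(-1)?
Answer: 28561/9 ≈ 3173.4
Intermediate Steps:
Q = 3
a = 1/3 ≈ 0.33333
m(g) = 1/3 + 3*g (m(g) = 3*g + 1/3 = 1/3 + 3*g)
E(R) = -5 + R
((m(4)*(-4) - k(-1)) + E(-2))**2 = (((1/3 + 3*4)*(-4) - 1*0) + (-5 - 2))**2 = (((1/3 + 12)*(-4) + 0) - 7)**2 = (((37/3)*(-4) + 0) - 7)**2 = ((-148/3 + 0) - 7)**2 = (-148/3 - 7)**2 = (-169/3)**2 = 28561/9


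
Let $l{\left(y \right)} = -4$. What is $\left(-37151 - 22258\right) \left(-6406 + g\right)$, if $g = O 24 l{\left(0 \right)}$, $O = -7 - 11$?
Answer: $277915302$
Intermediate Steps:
$O = -18$
$g = 1728$ ($g = \left(-18\right) 24 \left(-4\right) = \left(-432\right) \left(-4\right) = 1728$)
$\left(-37151 - 22258\right) \left(-6406 + g\right) = \left(-37151 - 22258\right) \left(-6406 + 1728\right) = \left(-59409\right) \left(-4678\right) = 277915302$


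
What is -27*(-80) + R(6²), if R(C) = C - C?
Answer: 2160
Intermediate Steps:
R(C) = 0
-27*(-80) + R(6²) = -27*(-80) + 0 = 2160 + 0 = 2160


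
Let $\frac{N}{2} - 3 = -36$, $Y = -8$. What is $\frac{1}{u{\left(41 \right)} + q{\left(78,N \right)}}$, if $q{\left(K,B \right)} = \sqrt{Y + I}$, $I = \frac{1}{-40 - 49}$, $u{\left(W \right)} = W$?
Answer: $\frac{3649}{150322} - \frac{i \sqrt{63457}}{150322} \approx 0.024275 - 0.0016758 i$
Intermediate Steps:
$N = -66$ ($N = 6 + 2 \left(-36\right) = 6 - 72 = -66$)
$I = - \frac{1}{89}$ ($I = \frac{1}{-89} = - \frac{1}{89} \approx -0.011236$)
$q{\left(K,B \right)} = \frac{i \sqrt{63457}}{89}$ ($q{\left(K,B \right)} = \sqrt{-8 - \frac{1}{89}} = \sqrt{- \frac{713}{89}} = \frac{i \sqrt{63457}}{89}$)
$\frac{1}{u{\left(41 \right)} + q{\left(78,N \right)}} = \frac{1}{41 + \frac{i \sqrt{63457}}{89}}$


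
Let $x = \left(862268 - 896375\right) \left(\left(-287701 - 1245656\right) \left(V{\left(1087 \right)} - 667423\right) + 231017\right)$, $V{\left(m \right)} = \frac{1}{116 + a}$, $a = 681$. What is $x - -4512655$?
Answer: $- \frac{27819312219577178578}{797} \approx -3.4905 \cdot 10^{16}$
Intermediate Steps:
$V{\left(m \right)} = \frac{1}{797}$ ($V{\left(m \right)} = \frac{1}{116 + 681} = \frac{1}{797}$)
$x = - \frac{27819312223173764613}{797}$ ($x = \left(862268 - 896375\right) \left(\left(-287701 - 1245656\right) \left(\frac{1}{797} - 667423\right) + 231017\right) = - 34107 \left(\left(-1533357\right) \left(- \frac{531936130}{797}\right) + 231017\right) = - 34107 \left(\frac{815647988488410}{797} + 231017\right) = \left(-34107\right) \frac{815648172608959}{797} = - \frac{27819312223173764613}{797} \approx -3.4905 \cdot 10^{16}$)
$x - -4512655 = - \frac{27819312223173764613}{797} - -4512655 = - \frac{27819312223173764613}{797} + 4512655 = - \frac{27819312219577178578}{797}$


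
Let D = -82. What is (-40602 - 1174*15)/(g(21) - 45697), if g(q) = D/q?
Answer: 1222452/959719 ≈ 1.2738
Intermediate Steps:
g(q) = -82/q
(-40602 - 1174*15)/(g(21) - 45697) = (-40602 - 1174*15)/(-82/21 - 45697) = (-40602 - 17610)/(-82*1/21 - 45697) = -58212/(-82/21 - 45697) = -58212/(-959719/21) = -58212*(-21/959719) = 1222452/959719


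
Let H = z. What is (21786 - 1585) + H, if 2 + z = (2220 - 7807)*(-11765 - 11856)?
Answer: 131990726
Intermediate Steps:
z = 131970525 (z = -2 + (2220 - 7807)*(-11765 - 11856) = -2 - 5587*(-23621) = -2 + 131970527 = 131970525)
H = 131970525
(21786 - 1585) + H = (21786 - 1585) + 131970525 = 20201 + 131970525 = 131990726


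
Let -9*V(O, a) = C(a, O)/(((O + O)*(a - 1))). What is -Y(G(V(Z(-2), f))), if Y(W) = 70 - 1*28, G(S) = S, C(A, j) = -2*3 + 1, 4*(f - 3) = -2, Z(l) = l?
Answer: -42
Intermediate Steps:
f = 5/2 (f = 3 + (1/4)*(-2) = 3 - 1/2 = 5/2 ≈ 2.5000)
C(A, j) = -5 (C(A, j) = -6 + 1 = -5)
V(O, a) = 5/(18*O*(-1 + a)) (V(O, a) = -(-5)/(9*((O + O)*(a - 1))) = -(-5)/(9*((2*O)*(-1 + a))) = -(-5)/(9*(2*O*(-1 + a))) = -(-5)*1/(2*O*(-1 + a))/9 = -(-5)/(18*O*(-1 + a)) = 5/(18*O*(-1 + a)))
Y(W) = 42 (Y(W) = 70 - 28 = 42)
-Y(G(V(Z(-2), f))) = -1*42 = -42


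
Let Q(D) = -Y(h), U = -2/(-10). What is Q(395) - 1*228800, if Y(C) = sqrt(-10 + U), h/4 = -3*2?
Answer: -228800 - 7*I*sqrt(5)/5 ≈ -2.288e+5 - 3.1305*I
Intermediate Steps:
U = 1/5 (U = -2*(-1/10) = 1/5 ≈ 0.20000)
h = -24 (h = 4*(-3*2) = 4*(-6) = -24)
Y(C) = 7*I*sqrt(5)/5 (Y(C) = sqrt(-10 + 1/5) = sqrt(-49/5) = 7*I*sqrt(5)/5)
Q(D) = -7*I*sqrt(5)/5
Q(395) - 1*228800 = -7*I*sqrt(5)/5 - 1*228800 = -7*I*sqrt(5)/5 - 228800 = -228800 - 7*I*sqrt(5)/5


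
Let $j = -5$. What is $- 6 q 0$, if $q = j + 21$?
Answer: $0$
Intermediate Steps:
$q = 16$ ($q = -5 + 21 = 16$)
$- 6 q 0 = \left(-6\right) 16 \cdot 0 = \left(-96\right) 0 = 0$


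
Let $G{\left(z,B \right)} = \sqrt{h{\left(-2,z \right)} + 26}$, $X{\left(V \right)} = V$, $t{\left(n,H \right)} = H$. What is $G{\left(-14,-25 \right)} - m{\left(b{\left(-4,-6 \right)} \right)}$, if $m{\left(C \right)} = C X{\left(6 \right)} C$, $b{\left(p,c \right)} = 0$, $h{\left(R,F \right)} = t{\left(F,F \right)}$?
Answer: $2 \sqrt{3} \approx 3.4641$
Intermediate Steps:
$h{\left(R,F \right)} = F$
$G{\left(z,B \right)} = \sqrt{26 + z}$ ($G{\left(z,B \right)} = \sqrt{z + 26} = \sqrt{26 + z}$)
$m{\left(C \right)} = 6 C^{2}$ ($m{\left(C \right)} = C 6 C = 6 C C = 6 C^{2}$)
$G{\left(-14,-25 \right)} - m{\left(b{\left(-4,-6 \right)} \right)} = \sqrt{26 - 14} - 6 \cdot 0^{2} = \sqrt{12} - 6 \cdot 0 = 2 \sqrt{3} - 0 = 2 \sqrt{3} + 0 = 2 \sqrt{3}$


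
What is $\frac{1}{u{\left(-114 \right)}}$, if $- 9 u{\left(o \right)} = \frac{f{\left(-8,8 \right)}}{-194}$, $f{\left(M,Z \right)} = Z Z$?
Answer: $\frac{873}{32} \approx 27.281$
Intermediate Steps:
$f{\left(M,Z \right)} = Z^{2}$
$u{\left(o \right)} = \frac{32}{873}$ ($u{\left(o \right)} = - \frac{8^{2} \frac{1}{-194}}{9} = - \frac{64 \left(- \frac{1}{194}\right)}{9} = \left(- \frac{1}{9}\right) \left(- \frac{32}{97}\right) = \frac{32}{873}$)
$\frac{1}{u{\left(-114 \right)}} = \frac{1}{\frac{32}{873}} = \frac{873}{32}$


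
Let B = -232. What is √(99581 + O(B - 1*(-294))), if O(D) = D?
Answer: √99643 ≈ 315.66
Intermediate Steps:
√(99581 + O(B - 1*(-294))) = √(99581 + (-232 - 1*(-294))) = √(99581 + (-232 + 294)) = √(99581 + 62) = √99643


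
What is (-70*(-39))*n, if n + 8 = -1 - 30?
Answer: -106470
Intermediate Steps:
n = -39 (n = -8 + (-1 - 30) = -8 - 31 = -39)
(-70*(-39))*n = -70*(-39)*(-39) = 2730*(-39) = -106470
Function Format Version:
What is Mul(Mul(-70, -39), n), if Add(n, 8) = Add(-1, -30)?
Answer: -106470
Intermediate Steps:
n = -39 (n = Add(-8, Add(-1, -30)) = Add(-8, -31) = -39)
Mul(Mul(-70, -39), n) = Mul(Mul(-70, -39), -39) = Mul(2730, -39) = -106470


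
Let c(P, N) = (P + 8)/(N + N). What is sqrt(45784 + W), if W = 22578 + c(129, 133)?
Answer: sqrt(4837058114)/266 ≈ 261.46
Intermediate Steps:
c(P, N) = (8 + P)/(2*N) (c(P, N) = (8 + P)/((2*N)) = (8 + P)*(1/(2*N)) = (8 + P)/(2*N))
W = 6005885/266 (W = 22578 + (1/2)*(8 + 129)/133 = 22578 + (1/2)*(1/133)*137 = 22578 + 137/266 = 6005885/266 ≈ 22579.)
sqrt(45784 + W) = sqrt(45784 + 6005885/266) = sqrt(18184429/266) = sqrt(4837058114)/266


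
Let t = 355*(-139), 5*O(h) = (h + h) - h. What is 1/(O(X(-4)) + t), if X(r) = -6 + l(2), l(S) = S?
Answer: -5/246729 ≈ -2.0265e-5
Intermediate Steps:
X(r) = -4 (X(r) = -6 + 2 = -4)
O(h) = h/5 (O(h) = ((h + h) - h)/5 = (2*h - h)/5 = h/5)
t = -49345
1/(O(X(-4)) + t) = 1/((⅕)*(-4) - 49345) = 1/(-⅘ - 49345) = 1/(-246729/5) = -5/246729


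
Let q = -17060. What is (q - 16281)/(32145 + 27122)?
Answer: -33341/59267 ≈ -0.56256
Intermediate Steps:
(q - 16281)/(32145 + 27122) = (-17060 - 16281)/(32145 + 27122) = -33341/59267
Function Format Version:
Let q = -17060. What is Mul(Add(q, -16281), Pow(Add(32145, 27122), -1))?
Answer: Rational(-33341, 59267) ≈ -0.56256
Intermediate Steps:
Mul(Add(q, -16281), Pow(Add(32145, 27122), -1)) = Mul(Add(-17060, -16281), Pow(Add(32145, 27122), -1)) = Mul(-33341, Pow(59267, -1)) = Mul(-33341, Rational(1, 59267)) = Rational(-33341, 59267)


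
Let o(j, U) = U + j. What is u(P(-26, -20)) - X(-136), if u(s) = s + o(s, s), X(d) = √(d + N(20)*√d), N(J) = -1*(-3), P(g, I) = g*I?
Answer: 1560 - √(-136 + 6*I*√34) ≈ 1558.5 - 11.756*I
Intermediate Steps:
P(g, I) = I*g
N(J) = 3
X(d) = √(d + 3*√d)
u(s) = 3*s (u(s) = s + (s + s) = s + 2*s = 3*s)
u(P(-26, -20)) - X(-136) = 3*(-20*(-26)) - √(-136 + 3*√(-136)) = 3*520 - √(-136 + 3*(2*I*√34)) = 1560 - √(-136 + 6*I*√34)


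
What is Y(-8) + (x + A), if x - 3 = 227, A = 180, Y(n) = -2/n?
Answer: 1641/4 ≈ 410.25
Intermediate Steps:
Y(n) = -2/n
x = 230 (x = 3 + 227 = 230)
Y(-8) + (x + A) = -2/(-8) + (230 + 180) = -2*(-⅛) + 410 = ¼ + 410 = 1641/4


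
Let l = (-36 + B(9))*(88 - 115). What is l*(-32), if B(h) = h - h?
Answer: -31104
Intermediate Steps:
B(h) = 0
l = 972 (l = (-36 + 0)*(88 - 115) = -36*(-27) = 972)
l*(-32) = 972*(-32) = -31104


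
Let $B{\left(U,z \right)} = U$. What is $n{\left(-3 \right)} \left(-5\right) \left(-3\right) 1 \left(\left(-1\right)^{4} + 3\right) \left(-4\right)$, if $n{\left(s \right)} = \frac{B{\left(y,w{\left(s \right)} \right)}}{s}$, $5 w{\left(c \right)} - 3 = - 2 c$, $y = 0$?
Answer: $0$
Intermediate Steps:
$w{\left(c \right)} = \frac{3}{5} - \frac{2 c}{5}$ ($w{\left(c \right)} = \frac{3}{5} + \frac{\left(-2\right) c}{5} = \frac{3}{5} - \frac{2 c}{5}$)
$n{\left(s \right)} = 0$ ($n{\left(s \right)} = \frac{0}{s} = 0$)
$n{\left(-3 \right)} \left(-5\right) \left(-3\right) 1 \left(\left(-1\right)^{4} + 3\right) \left(-4\right) = 0 \left(-5\right) \left(-3\right) 1 \left(\left(-1\right)^{4} + 3\right) \left(-4\right) = 0 \cdot 15 \cdot 1 \left(1 + 3\right) \left(-4\right) = 0 \cdot 15 \cdot 4 \left(-4\right) = 0 \left(-16\right) = 0$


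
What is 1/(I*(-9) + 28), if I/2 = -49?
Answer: 1/910 ≈ 0.0010989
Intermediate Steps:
I = -98 (I = 2*(-49) = -98)
1/(I*(-9) + 28) = 1/(-98*(-9) + 28) = 1/(882 + 28) = 1/910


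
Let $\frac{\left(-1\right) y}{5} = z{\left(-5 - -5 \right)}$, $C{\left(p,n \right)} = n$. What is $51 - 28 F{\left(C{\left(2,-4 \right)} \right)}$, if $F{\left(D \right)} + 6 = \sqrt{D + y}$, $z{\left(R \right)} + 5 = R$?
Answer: $219 - 28 \sqrt{21} \approx 90.688$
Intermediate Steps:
$z{\left(R \right)} = -5 + R$
$y = 25$ ($y = - 5 \left(-5 - 0\right) = - 5 \left(-5 + \left(-5 + 5\right)\right) = - 5 \left(-5 + 0\right) = \left(-5\right) \left(-5\right) = 25$)
$F{\left(D \right)} = -6 + \sqrt{25 + D}$ ($F{\left(D \right)} = -6 + \sqrt{D + 25} = -6 + \sqrt{25 + D}$)
$51 - 28 F{\left(C{\left(2,-4 \right)} \right)} = 51 - 28 \left(-6 + \sqrt{25 - 4}\right) = 51 - 28 \left(-6 + \sqrt{21}\right) = 51 + \left(168 - 28 \sqrt{21}\right) = 219 - 28 \sqrt{21}$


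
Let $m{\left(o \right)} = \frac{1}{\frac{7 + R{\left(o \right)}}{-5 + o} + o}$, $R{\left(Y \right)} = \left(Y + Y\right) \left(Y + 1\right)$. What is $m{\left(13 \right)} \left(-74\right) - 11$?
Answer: $- \frac{5817}{475} \approx -12.246$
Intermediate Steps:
$R{\left(Y \right)} = 2 Y \left(1 + Y\right)$
$m{\left(o \right)} = \frac{1}{o + \frac{7 + 2 o \left(1 + o\right)}{-5 + o}}$ ($m{\left(o \right)} = \frac{1}{\frac{7 + 2 o \left(1 + o\right)}{-5 + o} + o} = \frac{1}{o + \frac{7 + 2 o \left(1 + o\right)}{-5 + o}}$)
$m{\left(13 \right)} \left(-74\right) - 11 = \frac{-5 + 13}{7 - 39 + 3 \cdot 13^{2}} \left(-74\right) - 11 = \frac{1}{7 - 39 + 3 \cdot 169} \cdot 8 \left(-74\right) - 11 = \frac{1}{7 - 39 + 507} \cdot 8 \left(-74\right) - 11 = \frac{1}{475} \cdot 8 \left(-74\right) - 11 = \frac{8}{475} \left(-74\right) - 11 = - \frac{592}{475} - 11 = - \frac{5817}{475}$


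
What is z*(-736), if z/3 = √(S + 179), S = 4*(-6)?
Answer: -2208*√155 ≈ -27489.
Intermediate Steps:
S = -24
z = 3*√155 (z = 3*√(-24 + 179) = 3*√155 ≈ 37.350)
z*(-736) = (3*√155)*(-736) = -2208*√155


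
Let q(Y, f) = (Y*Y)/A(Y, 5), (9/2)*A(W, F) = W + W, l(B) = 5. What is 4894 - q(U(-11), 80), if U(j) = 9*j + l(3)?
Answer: 10211/2 ≈ 5105.5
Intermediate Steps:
A(W, F) = 4*W/9 (A(W, F) = 2*(W + W)/9 = 2*(2*W)/9 = 4*W/9)
U(j) = 5 + 9*j (U(j) = 9*j + 5 = 5 + 9*j)
q(Y, f) = 9*Y/4 (q(Y, f) = (Y*Y)/((4*Y/9)) = Y²*(9/(4*Y)) = 9*Y/4)
4894 - q(U(-11), 80) = 4894 - 9*(5 + 9*(-11))/4 = 4894 - 9*(5 - 99)/4 = 4894 - 9*(-94)/4 = 4894 - 1*(-423/2) = 4894 + 423/2 = 10211/2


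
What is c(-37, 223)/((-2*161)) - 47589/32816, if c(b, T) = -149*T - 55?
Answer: 76918461/754768 ≈ 101.91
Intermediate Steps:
c(b, T) = -55 - 149*T
c(-37, 223)/((-2*161)) - 47589/32816 = (-55 - 149*223)/((-2*161)) - 47589/32816 = (-55 - 33227)/(-322) - 47589*1/32816 = -33282*(-1/322) - 47589/32816 = 16641/161 - 47589/32816 = 76918461/754768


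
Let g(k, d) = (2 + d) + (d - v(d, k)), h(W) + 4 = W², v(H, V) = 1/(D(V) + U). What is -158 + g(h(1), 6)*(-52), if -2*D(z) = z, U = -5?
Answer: -6306/7 ≈ -900.86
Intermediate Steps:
D(z) = -z/2
v(H, V) = 1/(-5 - V/2) (v(H, V) = 1/(-V/2 - 5) = 1/(-5 - V/2))
h(W) = -4 + W²
g(k, d) = 2 + 2*d + 2/(10 + k) (g(k, d) = (2 + d) + (d - (-2)/(10 + k)) = (2 + d) + (d + 2/(10 + k)) = 2 + 2*d + 2/(10 + k))
-158 + g(h(1), 6)*(-52) = -158 + (2*(1 + (1 + 6)*(10 + (-4 + 1²)))/(10 + (-4 + 1²)))*(-52) = -158 + (2*(1 + 7*(10 + (-4 + 1)))/(10 + (-4 + 1)))*(-52) = -158 + (2*(1 + 7*(10 - 3))/(10 - 3))*(-52) = -158 + (2*(1 + 7*7)/7)*(-52) = -158 + (2*(⅐)*(1 + 49))*(-52) = -158 + (2*(⅐)*50)*(-52) = -158 + (100/7)*(-52) = -158 - 5200/7 = -6306/7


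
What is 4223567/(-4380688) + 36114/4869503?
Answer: -20408468010769/21331773358064 ≈ -0.95672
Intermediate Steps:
4223567/(-4380688) + 36114/4869503 = 4223567*(-1/4380688) + 36114*(1/4869503) = -4223567/4380688 + 36114/4869503 = -20408468010769/21331773358064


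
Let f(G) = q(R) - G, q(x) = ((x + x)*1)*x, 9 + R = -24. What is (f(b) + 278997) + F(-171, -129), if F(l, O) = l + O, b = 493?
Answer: 280382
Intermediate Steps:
R = -33 (R = -9 - 24 = -33)
q(x) = 2*x**2 (q(x) = ((2*x)*1)*x = (2*x)*x = 2*x**2)
f(G) = 2178 - G (f(G) = 2*(-33)**2 - G = 2*1089 - G = 2178 - G)
F(l, O) = O + l
(f(b) + 278997) + F(-171, -129) = ((2178 - 1*493) + 278997) + (-129 - 171) = ((2178 - 493) + 278997) - 300 = (1685 + 278997) - 300 = 280682 - 300 = 280382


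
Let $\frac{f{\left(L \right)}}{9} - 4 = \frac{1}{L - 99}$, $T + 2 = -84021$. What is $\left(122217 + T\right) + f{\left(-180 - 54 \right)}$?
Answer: $\frac{1414509}{37} \approx 38230.0$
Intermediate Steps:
$T = -84023$ ($T = -2 - 84021 = -84023$)
$f{\left(L \right)} = 36 + \frac{9}{-99 + L}$ ($f{\left(L \right)} = 36 + \frac{9}{L - 99} = 36 + \frac{9}{-99 + L}$)
$\left(122217 + T\right) + f{\left(-180 - 54 \right)} = \left(122217 - 84023\right) + \frac{9 \left(-395 + 4 \left(-180 - 54\right)\right)}{-99 - 234} = 38194 + \frac{9 \left(-395 + 4 \left(-234\right)\right)}{-99 - 234} = 38194 + \frac{9 \left(-395 - 936\right)}{-333} = 38194 + 9 \left(- \frac{1}{333}\right) \left(-1331\right) = 38194 + \frac{1331}{37} = \frac{1414509}{37}$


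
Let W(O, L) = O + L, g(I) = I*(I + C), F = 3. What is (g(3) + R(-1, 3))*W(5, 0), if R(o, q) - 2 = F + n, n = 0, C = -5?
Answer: -5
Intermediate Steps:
g(I) = I*(-5 + I) (g(I) = I*(I - 5) = I*(-5 + I))
R(o, q) = 5 (R(o, q) = 2 + (3 + 0) = 2 + 3 = 5)
W(O, L) = L + O
(g(3) + R(-1, 3))*W(5, 0) = (3*(-5 + 3) + 5)*(0 + 5) = (3*(-2) + 5)*5 = (-6 + 5)*5 = -1*5 = -5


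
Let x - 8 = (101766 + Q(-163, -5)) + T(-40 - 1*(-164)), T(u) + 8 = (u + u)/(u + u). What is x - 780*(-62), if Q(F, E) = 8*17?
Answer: 150263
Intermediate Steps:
Q(F, E) = 136
T(u) = -7 (T(u) = -8 + (u + u)/(u + u) = -8 + (2*u)/((2*u)) = -8 + (2*u)*(1/(2*u)) = -8 + 1 = -7)
x = 101903 (x = 8 + ((101766 + 136) - 7) = 8 + (101902 - 7) = 8 + 101895 = 101903)
x - 780*(-62) = 101903 - 780*(-62) = 101903 + 48360 = 150263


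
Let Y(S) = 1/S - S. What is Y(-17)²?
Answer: 82944/289 ≈ 287.00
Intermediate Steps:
Y(S) = 1/S - S
Y(-17)² = (1/(-17) - 1*(-17))² = (-1/17 + 17)² = (288/17)² = 82944/289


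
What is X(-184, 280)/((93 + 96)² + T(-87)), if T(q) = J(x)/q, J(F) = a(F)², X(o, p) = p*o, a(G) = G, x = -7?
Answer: -320160/221977 ≈ -1.4423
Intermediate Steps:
X(o, p) = o*p
J(F) = F²
T(q) = 49/q (T(q) = (-7)²/q = 49/q)
X(-184, 280)/((93 + 96)² + T(-87)) = (-184*280)/((93 + 96)² + 49/(-87)) = -51520/(189² + 49*(-1/87)) = -51520/(35721 - 49/87) = -51520/3107678/87 = -51520*87/3107678 = -320160/221977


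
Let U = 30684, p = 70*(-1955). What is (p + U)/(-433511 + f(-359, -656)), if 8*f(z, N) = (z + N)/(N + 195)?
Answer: 391540208/1598787553 ≈ 0.24490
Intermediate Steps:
p = -136850
f(z, N) = (N + z)/(8*(195 + N)) (f(z, N) = ((z + N)/(N + 195))/8 = ((N + z)/(195 + N))/8 = (N + z)/(8*(195 + N)))
(p + U)/(-433511 + f(-359, -656)) = (-136850 + 30684)/(-433511 + (-656 - 359)/(8*(195 - 656))) = -106166/(-433511 + (⅛)*(-1015)/(-461)) = -106166/(-433511 + (⅛)*(-1/461)*(-1015)) = -106166/(-433511 + 1015/3688) = -106166/(-1598787553/3688) = -106166*(-3688/1598787553) = 391540208/1598787553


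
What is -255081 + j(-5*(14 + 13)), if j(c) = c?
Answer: -255216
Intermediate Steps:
-255081 + j(-5*(14 + 13)) = -255081 - 5*(14 + 13) = -255081 - 5*27 = -255081 - 135 = -255216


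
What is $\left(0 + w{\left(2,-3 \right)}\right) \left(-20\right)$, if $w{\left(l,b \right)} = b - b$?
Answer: $0$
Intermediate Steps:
$w{\left(l,b \right)} = 0$
$\left(0 + w{\left(2,-3 \right)}\right) \left(-20\right) = \left(0 + 0\right) \left(-20\right) = 0 \left(-20\right) = 0$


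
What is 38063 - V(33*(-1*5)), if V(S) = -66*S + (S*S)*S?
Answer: 4519298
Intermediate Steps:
V(S) = S**3 - 66*S (V(S) = -66*S + S**2*S = -66*S + S**3 = S**3 - 66*S)
38063 - V(33*(-1*5)) = 38063 - 33*(-1*5)*(-66 + (33*(-1*5))**2) = 38063 - 33*(-5)*(-66 + (33*(-5))**2) = 38063 - (-165)*(-66 + (-165)**2) = 38063 - (-165)*(-66 + 27225) = 38063 - (-165)*27159 = 38063 - 1*(-4481235) = 38063 + 4481235 = 4519298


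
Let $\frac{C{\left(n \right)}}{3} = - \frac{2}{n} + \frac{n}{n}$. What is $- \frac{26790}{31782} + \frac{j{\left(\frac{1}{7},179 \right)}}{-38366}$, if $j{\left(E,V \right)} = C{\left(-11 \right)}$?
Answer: $- \frac{1884552673}{2235471722} \approx -0.84302$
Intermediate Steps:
$C{\left(n \right)} = 3 - \frac{6}{n}$ ($C{\left(n \right)} = 3 \left(- \frac{2}{n} + \frac{n}{n}\right) = 3 \left(- \frac{2}{n} + 1\right) = 3 \left(1 - \frac{2}{n}\right) = 3 - \frac{6}{n}$)
$j{\left(E,V \right)} = \frac{39}{11}$ ($j{\left(E,V \right)} = 3 - \frac{6}{-11} = 3 - - \frac{6}{11} = 3 + \frac{6}{11} = \frac{39}{11}$)
$- \frac{26790}{31782} + \frac{j{\left(\frac{1}{7},179 \right)}}{-38366} = - \frac{26790}{31782} + \frac{39}{11 \left(-38366\right)} = \left(-26790\right) \frac{1}{31782} + \frac{39}{11} \left(- \frac{1}{38366}\right) = - \frac{4465}{5297} - \frac{39}{422026} = - \frac{1884552673}{2235471722}$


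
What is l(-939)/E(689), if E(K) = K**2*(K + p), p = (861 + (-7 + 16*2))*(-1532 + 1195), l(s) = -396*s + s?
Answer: -370905/141416062853 ≈ -2.6228e-6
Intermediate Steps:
l(s) = -395*s
p = -298582 (p = (861 + (-7 + 32))*(-337) = (861 + 25)*(-337) = 886*(-337) = -298582)
E(K) = K**2*(-298582 + K) (E(K) = K**2*(K - 298582) = K**2*(-298582 + K))
l(-939)/E(689) = (-395*(-939))/((689**2*(-298582 + 689))) = 370905/((474721*(-297893))) = 370905/(-141416062853) = 370905*(-1/141416062853) = -370905/141416062853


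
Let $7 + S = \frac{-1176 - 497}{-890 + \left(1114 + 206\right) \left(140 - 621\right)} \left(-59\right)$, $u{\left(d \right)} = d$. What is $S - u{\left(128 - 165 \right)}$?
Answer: $\frac{2710799}{90830} \approx 29.845$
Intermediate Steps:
$S = - \frac{649911}{90830}$ ($S = -7 + \frac{-1176 - 497}{-890 + \left(1114 + 206\right) \left(140 - 621\right)} \left(-59\right) = -7 + - \frac{1673}{-890 + 1320 \left(-481\right)} \left(-59\right) = -7 + - \frac{1673}{-890 - 634920} \left(-59\right) = -7 + - \frac{1673}{-635810} \left(-59\right) = -7 + \left(-1673\right) \left(- \frac{1}{635810}\right) \left(-59\right) = -7 + \frac{239}{90830} \left(-59\right) = -7 - \frac{14101}{90830} = - \frac{649911}{90830} \approx -7.1552$)
$S - u{\left(128 - 165 \right)} = - \frac{649911}{90830} - \left(128 - 165\right) = - \frac{649911}{90830} - -37 = - \frac{649911}{90830} + 37 = \frac{2710799}{90830}$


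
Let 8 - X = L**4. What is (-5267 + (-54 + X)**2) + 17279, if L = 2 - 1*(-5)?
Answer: 5999821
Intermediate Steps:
L = 7 (L = 2 + 5 = 7)
X = -2393 (X = 8 - 1*7**4 = 8 - 1*2401 = 8 - 2401 = -2393)
(-5267 + (-54 + X)**2) + 17279 = (-5267 + (-54 - 2393)**2) + 17279 = (-5267 + (-2447)**2) + 17279 = (-5267 + 5987809) + 17279 = 5982542 + 17279 = 5999821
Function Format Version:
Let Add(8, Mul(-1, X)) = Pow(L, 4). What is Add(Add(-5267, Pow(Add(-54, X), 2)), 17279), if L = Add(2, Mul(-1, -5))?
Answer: 5999821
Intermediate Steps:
L = 7 (L = Add(2, 5) = 7)
X = -2393 (X = Add(8, Mul(-1, Pow(7, 4))) = Add(8, Mul(-1, 2401)) = Add(8, -2401) = -2393)
Add(Add(-5267, Pow(Add(-54, X), 2)), 17279) = Add(Add(-5267, Pow(Add(-54, -2393), 2)), 17279) = Add(Add(-5267, Pow(-2447, 2)), 17279) = Add(Add(-5267, 5987809), 17279) = Add(5982542, 17279) = 5999821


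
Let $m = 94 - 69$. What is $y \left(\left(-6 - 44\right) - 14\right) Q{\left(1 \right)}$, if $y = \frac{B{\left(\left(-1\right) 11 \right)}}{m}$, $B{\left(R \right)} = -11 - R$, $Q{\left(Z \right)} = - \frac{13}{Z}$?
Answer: $0$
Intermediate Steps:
$m = 25$ ($m = 94 - 69 = 25$)
$y = 0$ ($y = \frac{-11 - \left(-1\right) 11}{25} = \left(-11 - -11\right) \frac{1}{25} = \left(-11 + 11\right) \frac{1}{25} = 0 \cdot \frac{1}{25} = 0$)
$y \left(\left(-6 - 44\right) - 14\right) Q{\left(1 \right)} = 0 \left(\left(-6 - 44\right) - 14\right) \left(- \frac{13}{1}\right) = 0 \left(-50 - 14\right) \left(\left(-13\right) 1\right) = 0 \left(-64\right) \left(-13\right) = 0 \left(-13\right) = 0$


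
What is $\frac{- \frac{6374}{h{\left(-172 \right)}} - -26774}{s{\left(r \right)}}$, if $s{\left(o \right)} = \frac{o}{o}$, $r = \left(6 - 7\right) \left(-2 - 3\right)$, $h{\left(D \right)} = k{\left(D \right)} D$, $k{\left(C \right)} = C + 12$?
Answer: $\frac{368407053}{13760} \approx 26774.0$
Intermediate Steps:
$k{\left(C \right)} = 12 + C$
$h{\left(D \right)} = D \left(12 + D\right)$ ($h{\left(D \right)} = \left(12 + D\right) D = D \left(12 + D\right)$)
$r = 5$ ($r = \left(-1\right) \left(-5\right) = 5$)
$s{\left(o \right)} = 1$
$\frac{- \frac{6374}{h{\left(-172 \right)}} - -26774}{s{\left(r \right)}} = \frac{- \frac{6374}{\left(-172\right) \left(12 - 172\right)} - -26774}{1} = \left(- \frac{6374}{\left(-172\right) \left(-160\right)} + 26774\right) 1 = \left(- \frac{6374}{27520} + 26774\right) 1 = \left(\left(-6374\right) \frac{1}{27520} + 26774\right) 1 = \left(- \frac{3187}{13760} + 26774\right) 1 = \frac{368407053}{13760} \cdot 1 = \frac{368407053}{13760}$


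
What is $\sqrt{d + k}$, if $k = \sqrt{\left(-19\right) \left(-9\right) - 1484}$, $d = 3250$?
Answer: $\sqrt{3250 + i \sqrt{1313}} \approx 57.01 + 0.3178 i$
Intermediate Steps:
$k = i \sqrt{1313}$ ($k = \sqrt{171 - 1484} = \sqrt{-1313} = i \sqrt{1313} \approx 36.235 i$)
$\sqrt{d + k} = \sqrt{3250 + i \sqrt{1313}}$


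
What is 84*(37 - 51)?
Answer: -1176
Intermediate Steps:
84*(37 - 51) = 84*(-14) = -1176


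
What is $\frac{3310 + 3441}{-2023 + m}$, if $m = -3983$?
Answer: $- \frac{6751}{6006} \approx -1.124$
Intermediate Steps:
$\frac{3310 + 3441}{-2023 + m} = \frac{3310 + 3441}{-2023 - 3983} = \frac{6751}{-6006} = 6751 \left(- \frac{1}{6006}\right) = - \frac{6751}{6006}$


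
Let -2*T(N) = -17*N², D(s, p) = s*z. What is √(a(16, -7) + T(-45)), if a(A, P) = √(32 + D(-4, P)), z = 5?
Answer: √(68850 + 8*√3)/2 ≈ 131.21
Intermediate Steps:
D(s, p) = 5*s (D(s, p) = s*5 = 5*s)
T(N) = 17*N²/2 (T(N) = -(-17)*N²/2 = 17*N²/2)
a(A, P) = 2*√3 (a(A, P) = √(32 + 5*(-4)) = √(32 - 20) = √12 = 2*√3)
√(a(16, -7) + T(-45)) = √(2*√3 + (17/2)*(-45)²) = √(2*√3 + (17/2)*2025) = √(2*√3 + 34425/2) = √(34425/2 + 2*√3)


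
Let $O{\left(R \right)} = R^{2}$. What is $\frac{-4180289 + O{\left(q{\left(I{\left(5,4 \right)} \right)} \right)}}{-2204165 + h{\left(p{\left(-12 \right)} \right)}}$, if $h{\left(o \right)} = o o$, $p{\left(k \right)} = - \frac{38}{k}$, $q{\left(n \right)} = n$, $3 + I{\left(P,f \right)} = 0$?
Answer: $\frac{150490080}{79349579} \approx 1.8965$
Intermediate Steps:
$I{\left(P,f \right)} = -3$ ($I{\left(P,f \right)} = -3 + 0 = -3$)
$h{\left(o \right)} = o^{2}$
$\frac{-4180289 + O{\left(q{\left(I{\left(5,4 \right)} \right)} \right)}}{-2204165 + h{\left(p{\left(-12 \right)} \right)}} = \frac{-4180289 + \left(-3\right)^{2}}{-2204165 + \left(- \frac{38}{-12}\right)^{2}} = \frac{-4180289 + 9}{-2204165 + \left(\left(-38\right) \left(- \frac{1}{12}\right)\right)^{2}} = - \frac{4180280}{-2204165 + \left(\frac{19}{6}\right)^{2}} = - \frac{4180280}{-2204165 + \frac{361}{36}} = - \frac{4180280}{- \frac{79349579}{36}} = \left(-4180280\right) \left(- \frac{36}{79349579}\right) = \frac{150490080}{79349579}$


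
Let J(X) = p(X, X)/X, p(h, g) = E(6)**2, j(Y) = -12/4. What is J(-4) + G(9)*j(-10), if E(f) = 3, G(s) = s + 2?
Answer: -141/4 ≈ -35.250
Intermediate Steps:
G(s) = 2 + s
j(Y) = -3 (j(Y) = -12*1/4 = -3)
p(h, g) = 9 (p(h, g) = 3**2 = 9)
J(X) = 9/X
J(-4) + G(9)*j(-10) = 9/(-4) + (2 + 9)*(-3) = 9*(-1/4) + 11*(-3) = -9/4 - 33 = -141/4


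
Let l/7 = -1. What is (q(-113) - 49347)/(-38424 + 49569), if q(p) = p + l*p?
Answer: -16223/3715 ≈ -4.3669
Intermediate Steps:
l = -7 (l = 7*(-1) = -7)
q(p) = -6*p (q(p) = p - 7*p = -6*p)
(q(-113) - 49347)/(-38424 + 49569) = (-6*(-113) - 49347)/(-38424 + 49569) = (678 - 49347)/11145 = -48669*1/11145 = -16223/3715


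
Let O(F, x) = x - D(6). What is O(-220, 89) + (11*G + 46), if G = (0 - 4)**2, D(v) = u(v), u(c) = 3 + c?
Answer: 302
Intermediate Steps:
D(v) = 3 + v
G = 16 (G = (-4)**2 = 16)
O(F, x) = -9 + x (O(F, x) = x - (3 + 6) = x - 1*9 = x - 9 = -9 + x)
O(-220, 89) + (11*G + 46) = (-9 + 89) + (11*16 + 46) = 80 + (176 + 46) = 80 + 222 = 302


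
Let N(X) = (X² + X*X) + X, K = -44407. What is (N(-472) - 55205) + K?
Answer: 345484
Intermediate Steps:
N(X) = X + 2*X² (N(X) = (X² + X²) + X = 2*X² + X = X + 2*X²)
(N(-472) - 55205) + K = (-472*(1 + 2*(-472)) - 55205) - 44407 = (-472*(1 - 944) - 55205) - 44407 = (-472*(-943) - 55205) - 44407 = (445096 - 55205) - 44407 = 389891 - 44407 = 345484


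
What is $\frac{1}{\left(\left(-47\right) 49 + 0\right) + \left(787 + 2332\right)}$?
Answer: $\frac{1}{816} \approx 0.0012255$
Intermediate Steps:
$\frac{1}{\left(\left(-47\right) 49 + 0\right) + \left(787 + 2332\right)} = \frac{1}{\left(-2303 + 0\right) + 3119} = \frac{1}{-2303 + 3119} = \frac{1}{816}$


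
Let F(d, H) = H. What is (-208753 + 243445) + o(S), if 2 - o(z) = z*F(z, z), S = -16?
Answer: 34438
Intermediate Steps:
o(z) = 2 - z**2 (o(z) = 2 - z*z = 2 - z**2)
(-208753 + 243445) + o(S) = (-208753 + 243445) + (2 - 1*(-16)**2) = 34692 + (2 - 1*256) = 34692 + (2 - 256) = 34692 - 254 = 34438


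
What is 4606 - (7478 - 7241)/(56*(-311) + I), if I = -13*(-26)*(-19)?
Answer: 36599355/7946 ≈ 4606.0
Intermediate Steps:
I = -6422 (I = 338*(-19) = -6422)
4606 - (7478 - 7241)/(56*(-311) + I) = 4606 - (7478 - 7241)/(56*(-311) - 6422) = 4606 - 237/(-17416 - 6422) = 4606 - 237/(-23838) = 4606 - 237*(-1)/23838 = 4606 - 1*(-79/7946) = 4606 + 79/7946 = 36599355/7946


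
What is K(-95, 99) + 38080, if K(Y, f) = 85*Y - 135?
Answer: 29870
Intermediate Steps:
K(Y, f) = -135 + 85*Y
K(-95, 99) + 38080 = (-135 + 85*(-95)) + 38080 = (-135 - 8075) + 38080 = -8210 + 38080 = 29870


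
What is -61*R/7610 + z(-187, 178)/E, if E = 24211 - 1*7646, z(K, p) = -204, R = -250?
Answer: 25106381/12605965 ≈ 1.9916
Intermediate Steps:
E = 16565 (E = 24211 - 7646 = 16565)
-61*R/7610 + z(-187, 178)/E = -61*(-250)/7610 - 204/16565 = 15250*(1/7610) - 204*1/16565 = 1525/761 - 204/16565 = 25106381/12605965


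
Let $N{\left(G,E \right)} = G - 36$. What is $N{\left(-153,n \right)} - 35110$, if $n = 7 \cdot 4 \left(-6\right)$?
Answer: $-35299$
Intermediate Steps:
$n = -168$ ($n = 28 \left(-6\right) = -168$)
$N{\left(G,E \right)} = -36 + G$ ($N{\left(G,E \right)} = G - 36 = -36 + G$)
$N{\left(-153,n \right)} - 35110 = \left(-36 - 153\right) - 35110 = -189 - 35110 = -35299$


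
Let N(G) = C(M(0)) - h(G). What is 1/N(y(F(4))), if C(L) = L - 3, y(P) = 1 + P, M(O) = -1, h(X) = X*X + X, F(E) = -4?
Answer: -⅒ ≈ -0.10000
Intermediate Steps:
h(X) = X + X² (h(X) = X² + X = X + X²)
C(L) = -3 + L
N(G) = -4 - G*(1 + G) (N(G) = (-3 - 1) - G*(1 + G) = -4 - G*(1 + G))
1/N(y(F(4))) = 1/(-4 - (1 - 4)*(1 + (1 - 4))) = 1/(-4 - 1*(-3)*(1 - 3)) = 1/(-4 - 1*(-3)*(-2)) = 1/(-4 - 6) = 1/(-10) = -⅒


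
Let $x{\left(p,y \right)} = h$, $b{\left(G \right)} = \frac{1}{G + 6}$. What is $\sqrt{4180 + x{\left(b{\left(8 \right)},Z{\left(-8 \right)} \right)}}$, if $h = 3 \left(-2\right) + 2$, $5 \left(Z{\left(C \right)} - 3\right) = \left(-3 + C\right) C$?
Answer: $12 \sqrt{29} \approx 64.622$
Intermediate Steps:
$Z{\left(C \right)} = 3 + \frac{C \left(-3 + C\right)}{5}$ ($Z{\left(C \right)} = 3 + \frac{\left(-3 + C\right) C}{5} = 3 + \frac{C \left(-3 + C\right)}{5}$)
$b{\left(G \right)} = \frac{1}{6 + G}$
$h = -4$ ($h = -6 + 2 = -4$)
$x{\left(p,y \right)} = -4$
$\sqrt{4180 + x{\left(b{\left(8 \right)},Z{\left(-8 \right)} \right)}} = \sqrt{4180 - 4} = \sqrt{4176} = 12 \sqrt{29}$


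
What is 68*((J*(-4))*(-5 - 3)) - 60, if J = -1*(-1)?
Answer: 2116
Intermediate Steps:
J = 1
68*((J*(-4))*(-5 - 3)) - 60 = 68*((1*(-4))*(-5 - 3)) - 60 = 68*(-4*(-8)) - 60 = 68*32 - 60 = 2176 - 60 = 2116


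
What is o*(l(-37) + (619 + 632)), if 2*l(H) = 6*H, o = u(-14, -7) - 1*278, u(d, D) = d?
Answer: -332880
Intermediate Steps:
o = -292 (o = -14 - 1*278 = -14 - 278 = -292)
l(H) = 3*H (l(H) = (6*H)/2 = 3*H)
o*(l(-37) + (619 + 632)) = -292*(3*(-37) + (619 + 632)) = -292*(-111 + 1251) = -292*1140 = -332880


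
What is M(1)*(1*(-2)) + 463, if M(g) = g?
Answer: 461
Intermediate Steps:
M(1)*(1*(-2)) + 463 = 1*(1*(-2)) + 463 = 1*(-2) + 463 = -2 + 463 = 461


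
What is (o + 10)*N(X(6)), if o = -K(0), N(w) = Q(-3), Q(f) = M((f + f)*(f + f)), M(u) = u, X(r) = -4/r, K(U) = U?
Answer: 360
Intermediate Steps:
Q(f) = 4*f² (Q(f) = (f + f)*(f + f) = (2*f)*(2*f) = 4*f²)
N(w) = 36 (N(w) = 4*(-3)² = 4*9 = 36)
o = 0 (o = -1*0 = 0)
(o + 10)*N(X(6)) = (0 + 10)*36 = 10*36 = 360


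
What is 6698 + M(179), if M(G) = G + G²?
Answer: 38918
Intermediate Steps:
6698 + M(179) = 6698 + 179*(1 + 179) = 6698 + 179*180 = 6698 + 32220 = 38918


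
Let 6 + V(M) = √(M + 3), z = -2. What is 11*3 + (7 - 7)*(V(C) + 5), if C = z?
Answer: 33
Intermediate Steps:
C = -2
V(M) = -6 + √(3 + M) (V(M) = -6 + √(M + 3) = -6 + √(3 + M))
11*3 + (7 - 7)*(V(C) + 5) = 11*3 + (7 - 7)*((-6 + √(3 - 2)) + 5) = 33 + 0*((-6 + √1) + 5) = 33 + 0*((-6 + 1) + 5) = 33 + 0*(-5 + 5) = 33 + 0*0 = 33 + 0 = 33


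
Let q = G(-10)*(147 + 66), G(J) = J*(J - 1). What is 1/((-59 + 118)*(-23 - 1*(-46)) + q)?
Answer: 1/24787 ≈ 4.0344e-5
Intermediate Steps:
G(J) = J*(-1 + J)
q = 23430 (q = (-10*(-1 - 10))*(147 + 66) = -10*(-11)*213 = 110*213 = 23430)
1/((-59 + 118)*(-23 - 1*(-46)) + q) = 1/((-59 + 118)*(-23 - 1*(-46)) + 23430) = 1/(59*(-23 + 46) + 23430) = 1/(59*23 + 23430) = 1/(1357 + 23430) = 1/24787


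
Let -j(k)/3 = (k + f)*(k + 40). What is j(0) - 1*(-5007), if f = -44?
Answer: 10287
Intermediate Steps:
j(k) = -3*(-44 + k)*(40 + k) (j(k) = -3*(k - 44)*(k + 40) = -3*(-44 + k)*(40 + k))
j(0) - 1*(-5007) = (5280 - 3*0² + 12*0) - 1*(-5007) = (5280 - 3*0 + 0) + 5007 = (5280 + 0 + 0) + 5007 = 5280 + 5007 = 10287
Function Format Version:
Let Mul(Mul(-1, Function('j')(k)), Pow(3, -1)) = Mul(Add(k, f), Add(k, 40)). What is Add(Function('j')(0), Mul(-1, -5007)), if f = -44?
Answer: 10287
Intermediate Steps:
Function('j')(k) = Mul(-3, Add(-44, k), Add(40, k)) (Function('j')(k) = Mul(-3, Mul(Add(k, -44), Add(k, 40))) = Mul(-3, Mul(Add(-44, k), Add(40, k))) = Mul(-3, Add(-44, k), Add(40, k)))
Add(Function('j')(0), Mul(-1, -5007)) = Add(Add(5280, Mul(-3, Pow(0, 2)), Mul(12, 0)), Mul(-1, -5007)) = Add(Add(5280, Mul(-3, 0), 0), 5007) = Add(Add(5280, 0, 0), 5007) = Add(5280, 5007) = 10287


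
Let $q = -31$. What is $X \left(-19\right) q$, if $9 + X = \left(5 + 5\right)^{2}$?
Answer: $53599$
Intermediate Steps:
$X = 91$ ($X = -9 + \left(5 + 5\right)^{2} = -9 + 10^{2} = -9 + 100 = 91$)
$X \left(-19\right) q = 91 \left(-19\right) \left(-31\right) = \left(-1729\right) \left(-31\right) = 53599$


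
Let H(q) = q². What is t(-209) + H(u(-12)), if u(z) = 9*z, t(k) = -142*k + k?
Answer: 41133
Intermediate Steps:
t(k) = -141*k
t(-209) + H(u(-12)) = -141*(-209) + (9*(-12))² = 29469 + (-108)² = 29469 + 11664 = 41133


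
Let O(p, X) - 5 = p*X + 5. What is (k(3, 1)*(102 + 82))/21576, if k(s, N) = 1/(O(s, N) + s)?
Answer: 23/43152 ≈ 0.00053300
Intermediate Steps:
O(p, X) = 10 + X*p (O(p, X) = 5 + (p*X + 5) = 5 + (X*p + 5) = 5 + (5 + X*p) = 10 + X*p)
k(s, N) = 1/(10 + s + N*s) (k(s, N) = 1/((10 + N*s) + s) = 1/(10 + s + N*s))
(k(3, 1)*(102 + 82))/21576 = ((102 + 82)/(10 + 3 + 1*3))/21576 = (184/(10 + 3 + 3))*(1/21576) = (184/16)*(1/21576) = ((1/16)*184)*(1/21576) = (23/2)*(1/21576) = 23/43152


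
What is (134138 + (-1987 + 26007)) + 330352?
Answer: 488510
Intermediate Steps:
(134138 + (-1987 + 26007)) + 330352 = (134138 + 24020) + 330352 = 158158 + 330352 = 488510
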